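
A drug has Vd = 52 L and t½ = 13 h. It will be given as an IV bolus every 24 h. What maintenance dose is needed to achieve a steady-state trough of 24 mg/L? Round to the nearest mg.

τ/t½ = 24/13 ≈ 1.8462, so f = (1/2)^(24/13) ≈ 0.278133.
Cmin,ss = (D/Vd)·f/(1−f), so D = Cmin,ss·Vd·(1−f)/f.
D = 24 × 52 × (1−f)/f ≈ 24 × 52 × 2.59540 ≈ 3239.06 mg.

3239 mg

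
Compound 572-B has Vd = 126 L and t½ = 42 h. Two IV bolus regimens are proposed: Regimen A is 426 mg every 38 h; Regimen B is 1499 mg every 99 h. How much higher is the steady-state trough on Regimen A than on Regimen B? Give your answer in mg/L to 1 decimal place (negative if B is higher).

Regimen A: f = (1/2)^(38/42) ≈ 0.5341; Cmin,ss = (426/126)·f/(1−f) ≈ 3.876 mg/L.
Regimen B: f = (1/2)^(99/42) ≈ 0.1952; Cmin,ss = (1499/126)·f/(1−f) ≈ 2.886 mg/L.
Difference ≈ 3.876 − 2.886 ≈ 0.990 mg/L.

1.0 mg/L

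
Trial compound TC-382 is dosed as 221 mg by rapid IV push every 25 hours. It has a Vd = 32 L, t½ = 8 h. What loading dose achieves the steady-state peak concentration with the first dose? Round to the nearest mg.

250 mg

f = (1/2)^(25/8) ≈ 0.114626; accumulation ratio R = 1/(1−f) ≈ 1.12947.
Loading dose to hit Cmax,ss on first dose: D_load = D_maint·R ≈ 221 × 1.12947 ≈ 249.61 mg.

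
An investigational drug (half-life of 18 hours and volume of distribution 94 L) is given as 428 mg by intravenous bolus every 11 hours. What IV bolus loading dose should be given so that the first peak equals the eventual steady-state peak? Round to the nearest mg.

f = (1/2)^(11/18) ≈ 0.654692; accumulation ratio R = 1/(1−f) ≈ 2.89597.
Loading dose to hit Cmax,ss on first dose: D_load = D_maint·R ≈ 428 × 2.89597 ≈ 1239.48 mg.

1239 mg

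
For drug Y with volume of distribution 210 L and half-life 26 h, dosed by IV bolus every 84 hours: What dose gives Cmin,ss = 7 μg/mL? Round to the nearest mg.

12330 mg

τ/t½ = 84/26 ≈ 3.2308, so f = (1/2)^(84/26) ≈ 0.106523.
Cmin,ss = (D/Vd)·f/(1−f), so D = Cmin,ss·Vd·(1−f)/f.
D = 7 × 210 × (1−f)/f ≈ 7 × 210 × 8.38764 ≈ 12329.83 mg.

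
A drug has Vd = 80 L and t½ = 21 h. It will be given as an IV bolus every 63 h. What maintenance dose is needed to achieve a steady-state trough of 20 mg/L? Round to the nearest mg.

τ/t½ = 63/21 ≈ 3, so f = (1/2)^(63/21) ≈ 0.125000.
Cmin,ss = (D/Vd)·f/(1−f), so D = Cmin,ss·Vd·(1−f)/f.
D = 20 × 80 × (1−f)/f ≈ 20 × 80 × 7.00000 ≈ 11200.00 mg.

11200 mg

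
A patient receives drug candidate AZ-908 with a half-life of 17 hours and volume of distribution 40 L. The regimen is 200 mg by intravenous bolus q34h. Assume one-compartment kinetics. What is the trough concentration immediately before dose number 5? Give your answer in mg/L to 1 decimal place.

1.7 mg/L

f = (1/2)^(τ/t½) = (1/2)^(34/17) ≈ 0.2500.
C₀ = D/Vd = 200/40 ≈ 5.000 mg/L.
Before the 5th dose, 4 doses have been given. Superposition: Cmin = C₀·(f + f² + … + f^4).
≈ 5.000 × (0.2500 + 0.0625 + 0.0156 + 0.0039) ≈ 5.000 × 0.3320 ≈ 1.660 mg/L.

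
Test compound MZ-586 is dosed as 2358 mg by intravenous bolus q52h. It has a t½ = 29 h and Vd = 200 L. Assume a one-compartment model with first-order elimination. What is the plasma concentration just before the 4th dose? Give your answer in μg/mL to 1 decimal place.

4.7 μg/mL

f = (1/2)^(τ/t½) = (1/2)^(52/29) ≈ 0.2886.
C₀ = D/Vd = 2358/200 ≈ 11.790 μg/mL.
Before the 4th dose, 3 doses have been given. Superposition: Cmin = C₀·(f + f² + … + f^3).
≈ 11.790 × (0.2886 + 0.0833 + 0.0240) ≈ 11.790 × 0.3959 ≈ 4.668 μg/mL.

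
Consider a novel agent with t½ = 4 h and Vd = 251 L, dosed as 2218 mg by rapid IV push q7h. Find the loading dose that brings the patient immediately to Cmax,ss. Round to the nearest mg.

f = (1/2)^(7/4) ≈ 0.297302; accumulation ratio R = 1/(1−f) ≈ 1.42309.
Loading dose to hit Cmax,ss on first dose: D_load = D_maint·R ≈ 2218 × 1.42309 ≈ 3156.41 mg.

3156 mg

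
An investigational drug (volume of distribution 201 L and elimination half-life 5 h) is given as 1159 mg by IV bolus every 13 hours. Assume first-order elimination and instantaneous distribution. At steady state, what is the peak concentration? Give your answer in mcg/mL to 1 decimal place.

τ/t½ = 13/5 ≈ 2.6, so fraction remaining f = (1/2)^(13/5) ≈ 0.1649.
Accumulation ratio R = 1/(1 − f) ≈ 1/0.8351 ≈ 1.1975.
Single-dose peak C₀ = D/Vd = 1159/201 ≈ 5.766 mcg/mL.
Cmax,ss = C₀/(1 − f) ≈ 5.766/0.8351 ≈ 6.905 mcg/mL.

6.9 mcg/mL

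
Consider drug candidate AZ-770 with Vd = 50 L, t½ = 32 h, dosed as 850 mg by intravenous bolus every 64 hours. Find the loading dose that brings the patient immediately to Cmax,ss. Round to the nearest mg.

f = (1/2)^(64/32) ≈ 0.250000; accumulation ratio R = 1/(1−f) ≈ 1.33333.
Loading dose to hit Cmax,ss on first dose: D_load = D_maint·R ≈ 850 × 1.33333 ≈ 1133.33 mg.

1133 mg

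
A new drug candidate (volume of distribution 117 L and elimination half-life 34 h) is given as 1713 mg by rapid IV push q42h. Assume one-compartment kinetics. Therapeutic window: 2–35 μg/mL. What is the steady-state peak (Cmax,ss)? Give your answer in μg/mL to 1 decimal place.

Over one 42-h interval, 42/34 ≈ 1.2353 half-lives elapse, leaving f ≈ 0.4248 of each dose.
Accumulation ratio R = 1/(1 − f) ≈ 1/0.5752 ≈ 1.7385.
Each bolus raises the concentration by D/Vd = 1713/117 ≈ 14.641 μg/mL.
Steady-state peak Cmax,ss = C₀·R ≈ 14.641 × 1.7385 ≈ 25.453 μg/mL.
Peak 25.5 μg/mL vs MTC 35 μg/mL: below toxic threshold.

25.5 μg/mL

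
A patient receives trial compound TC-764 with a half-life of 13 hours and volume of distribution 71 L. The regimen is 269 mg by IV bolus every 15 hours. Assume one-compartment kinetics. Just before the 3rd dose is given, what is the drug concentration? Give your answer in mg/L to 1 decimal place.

f = (1/2)^(τ/t½) = (1/2)^(15/13) ≈ 0.4494.
C₀ = D/Vd = 269/71 ≈ 3.789 mg/L.
Before the 3rd dose, 2 doses have been given. Superposition: Cmin = C₀·(f + f²).
≈ 3.789 × (0.4494 + 0.2020) ≈ 3.789 × 0.6514 ≈ 2.468 mg/L.

2.5 mg/L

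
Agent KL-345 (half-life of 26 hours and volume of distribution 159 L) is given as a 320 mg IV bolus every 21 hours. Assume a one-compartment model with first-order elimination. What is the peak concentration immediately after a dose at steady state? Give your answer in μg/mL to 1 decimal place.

Over one 21-h interval, 21/26 ≈ 0.80769 half-lives elapse, leaving f ≈ 0.5713 of each dose.
Accumulation ratio R = 1/(1 − f) ≈ 1/0.4287 ≈ 2.3326.
Each bolus raises the concentration by D/Vd = 320/159 ≈ 2.013 μg/mL.
Steady-state peak Cmax,ss = C₀·R ≈ 2.013 × 2.3326 ≈ 4.696 μg/mL.

4.7 μg/mL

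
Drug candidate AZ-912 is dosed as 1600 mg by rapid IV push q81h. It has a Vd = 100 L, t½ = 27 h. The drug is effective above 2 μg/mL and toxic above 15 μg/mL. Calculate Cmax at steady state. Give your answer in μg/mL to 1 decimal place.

18.3 μg/mL

τ = 81 h = 3 half-lives, so f = (1/2)^3 = 0.125.
At steady state, R = 1/(1 − 0.125) = 8/7.
Single-dose peak C₀ = D/Vd = 1600/100 = 16 μg/mL.
Steady-state peak Cmax,ss = C₀·R = 16 × 8/7 ≈ 18.286 μg/mL.
Peak 18.3 μg/mL vs MTC 15 μg/mL: exceeds toxic threshold.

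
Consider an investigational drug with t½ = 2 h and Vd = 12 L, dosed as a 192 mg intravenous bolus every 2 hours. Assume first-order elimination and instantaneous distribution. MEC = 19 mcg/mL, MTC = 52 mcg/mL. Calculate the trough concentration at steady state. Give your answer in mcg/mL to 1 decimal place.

16.0 mcg/mL

The dosing interval is 1 half-life, so f = 2^(−1) = 0.5.
Accumulation ratio R = 1/(1 − f) = 1/0.5 = 2/1.
Single-dose peak C₀ = D/Vd = 192/12 = 16 mcg/mL.
Steady-state peak Cmax,ss = C₀·R = 16 × 2/1 ≈ 32.000 mcg/mL.
Steady-state trough Cmin,ss = Cmax,ss·f ≈ 32.000 × 0.5 ≈ 16.000 mcg/mL.
Trough 16.0 mcg/mL vs MEC 19 mcg/mL: subtherapeutic.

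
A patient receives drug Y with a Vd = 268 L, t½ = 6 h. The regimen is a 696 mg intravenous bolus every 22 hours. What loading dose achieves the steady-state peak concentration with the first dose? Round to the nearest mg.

f = (1/2)^(22/6) ≈ 0.078745; accumulation ratio R = 1/(1−f) ≈ 1.08548.
Loading dose to hit Cmax,ss on first dose: D_load = D_maint·R ≈ 696 × 1.08548 ≈ 755.49 mg.

755 mg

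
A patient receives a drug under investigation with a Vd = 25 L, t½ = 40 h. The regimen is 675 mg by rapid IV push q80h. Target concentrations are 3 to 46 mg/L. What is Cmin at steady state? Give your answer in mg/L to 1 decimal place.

τ = 80 h = 2 half-lives, so f = (1/2)^2 = 0.25.
At steady state, R = 1/(1 − 0.25) = 4/3.
Single-dose peak C₀ = D/Vd = 675/25 = 27 mg/L.
Steady-state peak Cmax,ss = C₀·R = 27 × 4/3 ≈ 36.000 mg/L.
Steady-state trough Cmin,ss = Cmax,ss·f ≈ 36.000 × 0.25 ≈ 9.000 mg/L.
Trough 9.0 mg/L vs MEC 3 mg/L: adequate.

9.0 mg/L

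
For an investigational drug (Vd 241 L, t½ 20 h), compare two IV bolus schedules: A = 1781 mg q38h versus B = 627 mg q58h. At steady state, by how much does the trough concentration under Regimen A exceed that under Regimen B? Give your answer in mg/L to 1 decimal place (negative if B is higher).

2.3 mg/L

Regimen A: f = (1/2)^(38/20) ≈ 0.2679; Cmin,ss = (1781/241)·f/(1−f) ≈ 2.704 mg/L.
Regimen B: f = (1/2)^(58/20) ≈ 0.1340; Cmin,ss = (627/241)·f/(1−f) ≈ 0.403 mg/L.
Difference ≈ 2.704 − 0.403 ≈ 2.301 mg/L.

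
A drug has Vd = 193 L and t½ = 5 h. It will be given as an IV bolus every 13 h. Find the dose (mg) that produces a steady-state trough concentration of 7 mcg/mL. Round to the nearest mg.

6840 mg

τ/t½ = 13/5 ≈ 2.6, so f = (1/2)^(13/5) ≈ 0.164938.
Cmin,ss = (D/Vd)·f/(1−f), so D = Cmin,ss·Vd·(1−f)/f.
D = 7 × 193 × (1−f)/f ≈ 7 × 193 × 5.06288 ≈ 6839.95 mg.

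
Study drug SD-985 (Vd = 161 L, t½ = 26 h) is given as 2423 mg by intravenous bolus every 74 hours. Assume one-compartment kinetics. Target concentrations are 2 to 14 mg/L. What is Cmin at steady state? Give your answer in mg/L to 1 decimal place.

τ/t½ = 74/26 ≈ 2.8462, so fraction remaining f = (1/2)^(74/26) ≈ 0.1391.
Accumulation ratio R = 1/(1 − f) ≈ 1/0.8609 ≈ 1.1616.
Each bolus raises the concentration by D/Vd = 2423/161 ≈ 15.050 mg/L.
Cmax,ss = C₀/(1 − f) ≈ 15.050/0.8609 ≈ 17.482 mg/L.
One interval later, Cmin,ss = Cmax,ss·e^(−kτ) ≈ 17.482 × 0.1391 ≈ 2.432 mg/L.
Trough 2.4 mg/L vs MEC 2 mg/L: adequate.

2.4 mg/L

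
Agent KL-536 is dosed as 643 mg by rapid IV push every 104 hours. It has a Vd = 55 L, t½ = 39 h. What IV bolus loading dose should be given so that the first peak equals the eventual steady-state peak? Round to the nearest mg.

f = (1/2)^(104/39) ≈ 0.157490; accumulation ratio R = 1/(1−f) ≈ 1.18693.
Loading dose to hit Cmax,ss on first dose: D_load = D_maint·R ≈ 643 × 1.18693 ≈ 763.20 mg.

763 mg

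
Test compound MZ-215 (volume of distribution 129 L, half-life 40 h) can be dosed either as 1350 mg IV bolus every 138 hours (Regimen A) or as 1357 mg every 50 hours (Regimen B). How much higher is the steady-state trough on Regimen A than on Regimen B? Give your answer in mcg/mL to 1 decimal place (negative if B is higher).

Regimen A: f = (1/2)^(138/40) ≈ 0.0915; Cmin,ss = (1350/129)·f/(1−f) ≈ 1.054 mcg/mL.
Regimen B: f = (1/2)^(50/40) ≈ 0.4204; Cmin,ss = (1357/129)·f/(1−f) ≈ 7.630 mcg/mL.
Difference ≈ 1.054 − 7.630 ≈ -6.576 mcg/mL.

-6.6 mcg/mL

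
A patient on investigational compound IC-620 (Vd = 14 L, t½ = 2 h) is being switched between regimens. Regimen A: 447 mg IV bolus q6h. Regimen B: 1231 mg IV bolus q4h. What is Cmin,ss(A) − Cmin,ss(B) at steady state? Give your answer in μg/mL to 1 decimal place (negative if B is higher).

-24.7 μg/mL

Regimen A: f = (1/2)^(6/2) ≈ 0.1250; Cmin,ss = (447/14)·f/(1−f) ≈ 4.561 μg/mL.
Regimen B: f = (1/2)^(4/2) ≈ 0.2500; Cmin,ss = (1231/14)·f/(1−f) ≈ 29.310 μg/mL.
Difference ≈ 4.561 − 29.310 ≈ -24.749 μg/mL.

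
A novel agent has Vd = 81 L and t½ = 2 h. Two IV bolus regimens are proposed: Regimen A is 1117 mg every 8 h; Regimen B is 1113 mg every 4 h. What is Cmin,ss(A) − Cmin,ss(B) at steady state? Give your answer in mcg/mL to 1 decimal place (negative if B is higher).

-3.7 mcg/mL

Regimen A: f = (1/2)^(8/2) ≈ 0.0625; Cmin,ss = (1117/81)·f/(1−f) ≈ 0.919 mcg/mL.
Regimen B: f = (1/2)^(4/2) ≈ 0.2500; Cmin,ss = (1113/81)·f/(1−f) ≈ 4.580 mcg/mL.
Difference ≈ 0.919 − 4.580 ≈ -3.661 mcg/mL.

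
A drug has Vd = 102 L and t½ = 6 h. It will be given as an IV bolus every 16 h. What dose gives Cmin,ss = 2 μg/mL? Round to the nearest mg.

τ/t½ = 16/6 ≈ 2.6667, so f = (1/2)^(16/6) ≈ 0.157490.
Cmin,ss = (D/Vd)·f/(1−f), so D = Cmin,ss·Vd·(1−f)/f.
D = 2 × 102 × (1−f)/f ≈ 2 × 102 × 5.34961 ≈ 1091.32 mg.

1091 mg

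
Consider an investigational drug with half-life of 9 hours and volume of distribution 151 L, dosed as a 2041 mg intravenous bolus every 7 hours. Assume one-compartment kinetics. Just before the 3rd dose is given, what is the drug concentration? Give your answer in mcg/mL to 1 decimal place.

f = (1/2)^(τ/t½) = (1/2)^(7/9) ≈ 0.5833.
C₀ = D/Vd = 2041/151 ≈ 13.517 mcg/mL.
Before the 3rd dose, 2 doses have been given. Superposition: Cmin = C₀·(f + f²).
≈ 13.517 × (0.5833 + 0.3402) ≈ 13.517 × 0.9235 ≈ 12.483 mcg/mL.

12.5 mcg/mL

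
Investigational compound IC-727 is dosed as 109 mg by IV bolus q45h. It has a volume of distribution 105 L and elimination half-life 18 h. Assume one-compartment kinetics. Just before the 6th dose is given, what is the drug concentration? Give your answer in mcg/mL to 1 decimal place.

0.2 mcg/mL

f = (1/2)^(τ/t½) = (1/2)^(45/18) ≈ 0.1768.
C₀ = D/Vd = 109/105 ≈ 1.038 mcg/mL.
Before the 6th dose, 5 doses have been given. Superposition: Cmin = C₀·(f + f² + … + f^5).
≈ 1.038 × (0.1768 + 0.0313 + 0.0055 + 0.0010 + 0.0002) ≈ 1.038 × 0.2148 ≈ 0.223 mcg/mL.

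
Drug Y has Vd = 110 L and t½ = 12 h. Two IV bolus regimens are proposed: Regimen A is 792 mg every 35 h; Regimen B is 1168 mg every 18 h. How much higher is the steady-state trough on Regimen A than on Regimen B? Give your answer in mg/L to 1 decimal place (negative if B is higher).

-4.7 mg/L

Regimen A: f = (1/2)^(35/12) ≈ 0.1324; Cmin,ss = (792/110)·f/(1−f) ≈ 1.099 mg/L.
Regimen B: f = (1/2)^(18/12) ≈ 0.3536; Cmin,ss = (1168/110)·f/(1−f) ≈ 5.808 mg/L.
Difference ≈ 1.099 − 5.808 ≈ -4.709 mg/L.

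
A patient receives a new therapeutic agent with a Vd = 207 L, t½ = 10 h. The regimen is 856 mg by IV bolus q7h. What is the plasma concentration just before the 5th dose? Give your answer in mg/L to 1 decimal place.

5.7 mg/L

f = (1/2)^(τ/t½) = (1/2)^(7/10) ≈ 0.6156.
C₀ = D/Vd = 856/207 ≈ 4.135 mg/L.
Before the 5th dose, 4 doses have been given. Superposition: Cmin = C₀·(f + f² + … + f^4).
≈ 4.135 × (0.6156 + 0.3790 + 0.2333 + 0.1436) ≈ 4.135 × 1.3715 ≈ 5.671 mg/L.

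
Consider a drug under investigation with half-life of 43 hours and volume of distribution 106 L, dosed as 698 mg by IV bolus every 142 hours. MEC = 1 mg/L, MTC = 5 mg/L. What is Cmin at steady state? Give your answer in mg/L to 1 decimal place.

Over one 142-h interval, 142/43 ≈ 3.3023 half-lives elapse, leaving f ≈ 0.1014 of each dose.
At steady state, accumulation factor R = 1/(1 − e^(−kτ)) ≈ 1.1128.
Single-dose peak C₀ = D/Vd = 698/106 ≈ 6.585 mg/L.
Steady-state peak Cmax,ss = C₀·R ≈ 6.585 × 1.1128 ≈ 7.328 mg/L.
One interval later, Cmin,ss = Cmax,ss·e^(−kτ) ≈ 7.328 × 0.1014 ≈ 0.743 mg/L.
Trough 0.7 mg/L vs MEC 1 mg/L: subtherapeutic.

0.7 mg/L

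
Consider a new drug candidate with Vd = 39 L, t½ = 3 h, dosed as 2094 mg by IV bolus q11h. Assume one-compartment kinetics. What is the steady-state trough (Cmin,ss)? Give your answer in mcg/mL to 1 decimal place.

4.6 mcg/mL

Over one 11-h interval, 11/3 ≈ 3.6667 half-lives elapse, leaving f ≈ 0.0787 of each dose.
At steady state, accumulation factor R = 1/(1 − e^(−kτ)) ≈ 1.0854.
Single-dose peak C₀ = D/Vd = 2094/39 ≈ 53.692 mcg/mL.
Steady-state peak Cmax,ss = C₀·R ≈ 53.692 × 1.0854 ≈ 58.277 mcg/mL.
One interval later, Cmin,ss = Cmax,ss·e^(−kτ) ≈ 58.277 × 0.0787 ≈ 4.586 mcg/mL.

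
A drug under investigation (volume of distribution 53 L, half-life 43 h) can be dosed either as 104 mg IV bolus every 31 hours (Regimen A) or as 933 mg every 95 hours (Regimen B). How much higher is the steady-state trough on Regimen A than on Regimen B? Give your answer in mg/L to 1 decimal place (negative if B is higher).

-1.8 mg/L

Regimen A: f = (1/2)^(31/43) ≈ 0.6067; Cmin,ss = (104/53)·f/(1−f) ≈ 3.027 mg/L.
Regimen B: f = (1/2)^(95/43) ≈ 0.2162; Cmin,ss = (933/53)·f/(1−f) ≈ 4.856 mg/L.
Difference ≈ 3.027 − 4.856 ≈ -1.829 mg/L.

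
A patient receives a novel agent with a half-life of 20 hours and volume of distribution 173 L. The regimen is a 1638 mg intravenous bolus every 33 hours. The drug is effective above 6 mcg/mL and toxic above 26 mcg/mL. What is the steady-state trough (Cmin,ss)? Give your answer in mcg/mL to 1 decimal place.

Over one 33-h interval, 33/20 ≈ 1.65 half-lives elapse, leaving f ≈ 0.3186 of each dose.
At steady state, accumulation factor R = 1/(1 − e^(−kτ)) ≈ 1.4676.
Each bolus raises the concentration by D/Vd = 1638/173 ≈ 9.468 mcg/mL.
Cmax,ss = C₀/(1 − f) ≈ 9.468/0.6814 ≈ 13.895 mcg/mL.
One interval later, Cmin,ss = Cmax,ss·e^(−kτ) ≈ 13.895 × 0.3186 ≈ 4.427 mcg/mL.
Trough 4.4 mcg/mL vs MEC 6 mcg/mL: subtherapeutic.

4.4 mcg/mL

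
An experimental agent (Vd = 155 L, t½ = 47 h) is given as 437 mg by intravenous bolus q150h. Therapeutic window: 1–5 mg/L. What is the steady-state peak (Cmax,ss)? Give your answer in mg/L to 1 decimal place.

3.2 mg/L

k = ln2/t½ = ln2/47 ≈ 0.014748 h⁻¹; fraction remaining f = e^(−kτ) = e^(−0.014748×150) ≈ 0.1095.
At steady state, accumulation factor R = 1/(1 − e^(−kτ)) ≈ 1.1230.
Each bolus raises the concentration by D/Vd = 437/155 ≈ 2.819 mg/L.
Steady-state peak Cmax,ss = C₀·R ≈ 2.819 × 1.1230 ≈ 3.166 mg/L.
Peak 3.2 mg/L vs MTC 5 mg/L: below toxic threshold.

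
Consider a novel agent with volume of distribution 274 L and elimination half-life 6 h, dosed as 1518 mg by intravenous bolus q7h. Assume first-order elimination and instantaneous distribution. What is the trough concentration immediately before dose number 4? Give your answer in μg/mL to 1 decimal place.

f = (1/2)^(τ/t½) = (1/2)^(7/6) ≈ 0.4454.
C₀ = D/Vd = 1518/274 ≈ 5.540 μg/mL.
Before the 4th dose, 3 doses have been given. Superposition: Cmin = C₀·(f + f² + … + f^3).
≈ 5.540 × (0.4454 + 0.1984 + 0.0884) ≈ 5.540 × 0.7322 ≈ 4.056 μg/mL.

4.1 μg/mL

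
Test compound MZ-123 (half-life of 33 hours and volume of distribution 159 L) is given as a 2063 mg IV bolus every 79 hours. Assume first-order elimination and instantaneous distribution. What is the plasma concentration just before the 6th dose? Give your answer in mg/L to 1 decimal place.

3.0 mg/L

f = (1/2)^(τ/t½) = (1/2)^(79/33) ≈ 0.1903.
C₀ = D/Vd = 2063/159 ≈ 12.975 mg/L.
Before the 6th dose, 5 doses have been given. Superposition: Cmin = C₀·(f + f² + … + f^5).
≈ 12.975 × (0.1903 + 0.0362 + 0.0069 + 0.0013 + 0.0002) ≈ 12.975 × 0.2349 ≈ 3.048 mg/L.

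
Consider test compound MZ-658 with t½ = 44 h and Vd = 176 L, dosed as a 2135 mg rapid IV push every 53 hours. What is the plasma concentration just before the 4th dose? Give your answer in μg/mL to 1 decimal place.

8.5 μg/mL

f = (1/2)^(τ/t½) = (1/2)^(53/44) ≈ 0.4339.
C₀ = D/Vd = 2135/176 ≈ 12.131 μg/mL.
Before the 4th dose, 3 doses have been given. Superposition: Cmin = C₀·(f + f² + … + f^3).
≈ 12.131 × (0.4339 + 0.1883 + 0.0817) ≈ 12.131 × 0.7039 ≈ 8.539 μg/mL.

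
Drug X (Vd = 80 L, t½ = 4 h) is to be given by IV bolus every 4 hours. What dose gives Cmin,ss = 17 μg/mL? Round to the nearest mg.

1360 mg

τ/t½ = 4/4 ≈ 1, so f = (1/2)^(4/4) ≈ 0.500000.
Cmin,ss = (D/Vd)·f/(1−f), so D = Cmin,ss·Vd·(1−f)/f.
D = 17 × 80 × (1−f)/f ≈ 17 × 80 × 1.00000 ≈ 1360.00 mg.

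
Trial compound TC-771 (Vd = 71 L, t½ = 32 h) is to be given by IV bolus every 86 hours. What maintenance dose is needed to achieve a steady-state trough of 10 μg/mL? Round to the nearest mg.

τ/t½ = 86/32 ≈ 2.6875, so f = (1/2)^(86/32) ≈ 0.155232.
Cmin,ss = (D/Vd)·f/(1−f), so D = Cmin,ss·Vd·(1−f)/f.
D = 10 × 71 × (1−f)/f ≈ 10 × 71 × 5.44197 ≈ 3863.80 mg.

3864 mg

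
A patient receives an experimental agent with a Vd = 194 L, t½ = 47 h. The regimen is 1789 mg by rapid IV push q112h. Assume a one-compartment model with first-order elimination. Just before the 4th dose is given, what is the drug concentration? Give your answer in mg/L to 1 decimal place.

2.2 mg/L

f = (1/2)^(τ/t½) = (1/2)^(112/47) ≈ 0.1917.
C₀ = D/Vd = 1789/194 ≈ 9.222 mg/L.
Before the 4th dose, 3 doses have been given. Superposition: Cmin = C₀·(f + f² + … + f^3).
≈ 9.222 × (0.1917 + 0.0367 + 0.0070) ≈ 9.222 × 0.2354 ≈ 2.171 mg/L.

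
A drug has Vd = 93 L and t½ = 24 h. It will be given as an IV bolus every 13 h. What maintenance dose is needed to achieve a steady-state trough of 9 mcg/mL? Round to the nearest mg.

381 mg

τ/t½ = 13/24 ≈ 0.54167, so f = (1/2)^(13/24) ≈ 0.686977.
Cmin,ss = (D/Vd)·f/(1−f), so D = Cmin,ss·Vd·(1−f)/f.
D = 9 × 93 × (1−f)/f ≈ 9 × 93 × 0.45565 ≈ 381.38 mg.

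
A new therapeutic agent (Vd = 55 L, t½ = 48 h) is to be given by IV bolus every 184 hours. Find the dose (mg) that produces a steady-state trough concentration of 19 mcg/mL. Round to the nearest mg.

13851 mg

τ/t½ = 184/48 ≈ 3.8333, so f = (1/2)^(184/48) ≈ 0.070154.
Cmin,ss = (D/Vd)·f/(1−f), so D = Cmin,ss·Vd·(1−f)/f.
D = 19 × 55 × (1−f)/f ≈ 19 × 55 × 13.25435 ≈ 13850.80 mg.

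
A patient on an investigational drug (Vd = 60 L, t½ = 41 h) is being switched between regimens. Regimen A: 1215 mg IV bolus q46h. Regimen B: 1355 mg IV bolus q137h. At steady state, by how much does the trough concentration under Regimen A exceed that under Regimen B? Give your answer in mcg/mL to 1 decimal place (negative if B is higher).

14.7 mcg/mL

Regimen A: f = (1/2)^(46/41) ≈ 0.4595; Cmin,ss = (1215/60)·f/(1−f) ≈ 17.215 mcg/mL.
Regimen B: f = (1/2)^(137/41) ≈ 0.0987; Cmin,ss = (1355/60)·f/(1−f) ≈ 2.473 mcg/mL.
Difference ≈ 17.215 − 2.473 ≈ 14.742 mcg/mL.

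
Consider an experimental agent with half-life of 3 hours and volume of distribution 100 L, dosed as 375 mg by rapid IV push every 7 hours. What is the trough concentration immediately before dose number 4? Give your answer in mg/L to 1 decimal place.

0.9 mg/L

f = (1/2)^(τ/t½) = (1/2)^(7/3) ≈ 0.1984.
C₀ = D/Vd = 375/100 ≈ 3.750 mg/L.
Before the 4th dose, 3 doses have been given. Superposition: Cmin = C₀·(f + f² + … + f^3).
≈ 3.750 × (0.1984 + 0.0394 + 0.0078) ≈ 3.750 × 0.2456 ≈ 0.921 mg/L.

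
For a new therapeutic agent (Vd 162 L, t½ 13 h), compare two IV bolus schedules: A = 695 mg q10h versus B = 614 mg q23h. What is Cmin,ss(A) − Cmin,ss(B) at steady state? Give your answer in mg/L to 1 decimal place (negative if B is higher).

4.5 mg/L

Regimen A: f = (1/2)^(10/13) ≈ 0.5867; Cmin,ss = (695/162)·f/(1−f) ≈ 6.090 mg/L.
Regimen B: f = (1/2)^(23/13) ≈ 0.2934; Cmin,ss = (614/162)·f/(1−f) ≈ 1.574 mg/L.
Difference ≈ 6.090 − 1.574 ≈ 4.516 mg/L.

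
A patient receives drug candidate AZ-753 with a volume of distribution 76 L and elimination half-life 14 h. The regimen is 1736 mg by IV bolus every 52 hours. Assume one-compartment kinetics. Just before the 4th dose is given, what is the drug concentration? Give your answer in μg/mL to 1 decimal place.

1.9 μg/mL

f = (1/2)^(τ/t½) = (1/2)^(52/14) ≈ 0.0762.
C₀ = D/Vd = 1736/76 ≈ 22.842 μg/mL.
Before the 4th dose, 3 doses have been given. Superposition: Cmin = C₀·(f + f² + … + f^3).
≈ 22.842 × (0.0762 + 0.0058 + 0.0004) ≈ 22.842 × 0.0824 ≈ 1.882 μg/mL.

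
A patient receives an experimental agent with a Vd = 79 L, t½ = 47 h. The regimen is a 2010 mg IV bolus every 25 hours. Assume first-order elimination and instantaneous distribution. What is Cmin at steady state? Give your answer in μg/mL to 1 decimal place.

57.1 μg/mL

k = ln2/t½ = ln2/47 ≈ 0.014748 h⁻¹; fraction remaining f = e^(−kτ) = e^(−0.014748×25) ≈ 0.6916.
Each bolus raises the concentration by D/Vd = 2010/79 ≈ 25.443 μg/mL.
Steady-state trough Cmin,ss = C₀·f/(1−f) ≈ 25.443 × 0.6916/0.3084 ≈ 57.057 μg/mL.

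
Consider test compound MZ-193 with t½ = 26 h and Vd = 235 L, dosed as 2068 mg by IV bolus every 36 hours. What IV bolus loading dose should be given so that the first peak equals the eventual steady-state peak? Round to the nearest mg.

f = (1/2)^(36/26) ≈ 0.382992; accumulation ratio R = 1/(1−f) ≈ 1.62072.
Loading dose to hit Cmax,ss on first dose: D_load = D_maint·R ≈ 2068 × 1.62072 ≈ 3351.65 mg.

3352 mg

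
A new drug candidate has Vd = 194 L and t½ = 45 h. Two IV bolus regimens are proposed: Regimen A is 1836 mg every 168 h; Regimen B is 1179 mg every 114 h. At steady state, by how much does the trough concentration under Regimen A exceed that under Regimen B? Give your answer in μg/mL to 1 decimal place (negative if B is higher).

Regimen A: f = (1/2)^(168/45) ≈ 0.0752; Cmin,ss = (1836/194)·f/(1−f) ≈ 0.770 μg/mL.
Regimen B: f = (1/2)^(114/45) ≈ 0.1727; Cmin,ss = (1179/194)·f/(1−f) ≈ 1.269 μg/mL.
Difference ≈ 0.770 − 1.269 ≈ -0.499 μg/mL.

-0.5 μg/mL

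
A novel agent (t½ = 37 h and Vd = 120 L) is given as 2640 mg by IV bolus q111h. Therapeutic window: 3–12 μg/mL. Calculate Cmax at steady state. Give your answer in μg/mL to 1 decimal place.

25.1 μg/mL

τ = 111 h = 3 half-lives, so f = (1/2)^3 = 0.125.
Accumulation ratio R = 1/(1 − f) = 1/0.875 = 8/7.
Single-dose peak C₀ = D/Vd = 2640/120 = 22 μg/mL.
Steady-state peak Cmax,ss = C₀·R = 22 × 8/7 ≈ 25.143 μg/mL.
Peak 25.1 μg/mL vs MTC 12 μg/mL: exceeds toxic threshold.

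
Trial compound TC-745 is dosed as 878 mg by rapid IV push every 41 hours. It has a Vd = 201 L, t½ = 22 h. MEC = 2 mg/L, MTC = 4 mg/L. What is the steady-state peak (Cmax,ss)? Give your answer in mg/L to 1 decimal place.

6.0 mg/L

Over one 41-h interval, 41/22 ≈ 1.8636 half-lives elapse, leaving f ≈ 0.2748 of each dose.
At steady state, accumulation factor R = 1/(1 − e^(−kτ)) ≈ 1.3789.
Single-dose peak C₀ = D/Vd = 878/201 ≈ 4.368 mg/L.
Cmax,ss = C₀/(1 − f) ≈ 4.368/0.7252 ≈ 6.023 mg/L.
Peak 6.0 mg/L vs MTC 4 mg/L: exceeds toxic threshold.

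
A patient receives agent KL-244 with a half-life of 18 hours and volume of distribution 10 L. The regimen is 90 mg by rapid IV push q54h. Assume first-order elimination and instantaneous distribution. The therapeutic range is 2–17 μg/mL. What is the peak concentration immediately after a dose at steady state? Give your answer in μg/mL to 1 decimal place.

10.3 μg/mL

τ = 54 h = 3 half-lives, so f = (1/2)^3 = 0.125.
At steady state, R = 1/(1 − 0.125) = 8/7.
Single-dose peak C₀ = D/Vd = 90/10 = 9 μg/mL.
Steady-state peak Cmax,ss = C₀·R = 9 × 8/7 ≈ 10.286 μg/mL.
Peak 10.3 μg/mL vs MTC 17 μg/mL: below toxic threshold.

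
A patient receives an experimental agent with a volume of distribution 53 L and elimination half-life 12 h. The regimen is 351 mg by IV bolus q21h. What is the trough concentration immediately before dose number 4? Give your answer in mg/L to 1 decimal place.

f = (1/2)^(τ/t½) = (1/2)^(21/12) ≈ 0.2973.
C₀ = D/Vd = 351/53 ≈ 6.623 mg/L.
Before the 4th dose, 3 doses have been given. Superposition: Cmin = C₀·(f + f² + … + f^3).
≈ 6.623 × (0.2973 + 0.0884 + 0.0263) ≈ 6.623 × 0.4120 ≈ 2.729 mg/L.

2.7 mg/L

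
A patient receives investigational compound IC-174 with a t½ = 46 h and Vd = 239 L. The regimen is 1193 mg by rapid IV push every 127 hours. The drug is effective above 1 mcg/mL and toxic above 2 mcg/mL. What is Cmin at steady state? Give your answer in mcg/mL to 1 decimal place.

0.9 mcg/mL

Over one 127-h interval, 127/46 ≈ 2.7609 half-lives elapse, leaving f ≈ 0.1475 of each dose.
Single-dose peak C₀ = D/Vd = 1193/239 ≈ 4.992 mcg/mL.
Steady-state trough Cmin,ss = C₀·f/(1−f) ≈ 4.992 × 0.1475/0.8525 ≈ 0.864 mcg/mL.
Trough 0.9 mcg/mL vs MEC 1 mcg/mL: subtherapeutic.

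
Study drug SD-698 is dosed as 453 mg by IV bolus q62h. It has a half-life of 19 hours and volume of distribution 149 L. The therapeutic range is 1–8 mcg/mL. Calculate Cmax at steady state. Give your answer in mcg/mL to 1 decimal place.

3.4 mcg/mL

τ/t½ = 62/19 ≈ 3.2632, so fraction remaining f = (1/2)^(62/19) ≈ 0.1042.
At steady state, accumulation factor R = 1/(1 − e^(−kτ)) ≈ 1.1163.
Each bolus raises the concentration by D/Vd = 453/149 ≈ 3.040 mcg/mL.
Steady-state peak Cmax,ss = C₀·R ≈ 3.040 × 1.1163 ≈ 3.394 mcg/mL.
Peak 3.4 mcg/mL vs MTC 8 mcg/mL: below toxic threshold.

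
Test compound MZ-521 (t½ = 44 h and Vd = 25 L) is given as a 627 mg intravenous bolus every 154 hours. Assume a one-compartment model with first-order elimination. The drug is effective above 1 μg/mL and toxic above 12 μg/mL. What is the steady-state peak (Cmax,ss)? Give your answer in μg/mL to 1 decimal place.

k = ln2/t½ = ln2/44 ≈ 0.015753 h⁻¹; fraction remaining f = e^(−kτ) = e^(−0.015753×154) ≈ 0.0884.
At steady state, accumulation factor R = 1/(1 − e^(−kτ)) ≈ 1.0970.
Single-dose peak C₀ = D/Vd = 627/25 ≈ 25.080 μg/mL.
Steady-state peak Cmax,ss = C₀·R ≈ 25.080 × 1.0970 ≈ 27.513 μg/mL.
Peak 27.5 μg/mL vs MTC 12 μg/mL: exceeds toxic threshold.

27.5 μg/mL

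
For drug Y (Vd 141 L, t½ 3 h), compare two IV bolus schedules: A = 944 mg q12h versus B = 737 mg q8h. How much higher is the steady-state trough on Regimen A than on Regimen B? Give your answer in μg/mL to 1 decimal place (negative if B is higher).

Regimen A: f = (1/2)^(12/3) ≈ 0.0625; Cmin,ss = (944/141)·f/(1−f) ≈ 0.446 μg/mL.
Regimen B: f = (1/2)^(8/3) ≈ 0.1575; Cmin,ss = (737/141)·f/(1−f) ≈ 0.977 μg/mL.
Difference ≈ 0.446 − 0.977 ≈ -0.531 μg/mL.

-0.5 μg/mL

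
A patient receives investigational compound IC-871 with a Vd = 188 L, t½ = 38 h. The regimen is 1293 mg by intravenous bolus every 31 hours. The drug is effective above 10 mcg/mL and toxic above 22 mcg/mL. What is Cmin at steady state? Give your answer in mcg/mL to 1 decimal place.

9.0 mcg/mL

Over one 31-h interval, 31/38 ≈ 0.81579 half-lives elapse, leaving f ≈ 0.5681 of each dose.
Single-dose peak C₀ = D/Vd = 1293/188 ≈ 6.878 mcg/mL.
Steady-state trough Cmin,ss = C₀·f/(1−f) ≈ 6.878 × 0.5681/0.4319 ≈ 9.047 mcg/mL.
Trough 9.0 mcg/mL vs MEC 10 mcg/mL: subtherapeutic.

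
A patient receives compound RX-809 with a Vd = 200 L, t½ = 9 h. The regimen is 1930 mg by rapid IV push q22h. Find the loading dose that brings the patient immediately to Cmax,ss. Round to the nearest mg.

2364 mg

f = (1/2)^(22/9) ≈ 0.183717; accumulation ratio R = 1/(1−f) ≈ 1.22507.
Loading dose to hit Cmax,ss on first dose: D_load = D_maint·R ≈ 1930 × 1.22507 ≈ 2364.39 mg.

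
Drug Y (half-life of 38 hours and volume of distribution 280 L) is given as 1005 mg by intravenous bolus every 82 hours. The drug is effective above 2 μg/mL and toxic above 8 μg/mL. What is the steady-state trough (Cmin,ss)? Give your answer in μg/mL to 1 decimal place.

k = ln2/t½ = ln2/38 ≈ 0.018241 h⁻¹; fraction remaining f = e^(−kτ) = e^(−0.018241×82) ≈ 0.2241.
At steady state, accumulation factor R = 1/(1 − e^(−kτ)) ≈ 1.2888.
Each bolus raises the concentration by D/Vd = 1005/280 ≈ 3.589 μg/mL.
Steady-state peak Cmax,ss = C₀·R ≈ 3.589 × 1.2888 ≈ 4.626 μg/mL.
One interval later, Cmin,ss = Cmax,ss·e^(−kτ) ≈ 4.626 × 0.2241 ≈ 1.037 μg/mL.
Trough 1.0 μg/mL vs MEC 2 μg/mL: subtherapeutic.

1.0 μg/mL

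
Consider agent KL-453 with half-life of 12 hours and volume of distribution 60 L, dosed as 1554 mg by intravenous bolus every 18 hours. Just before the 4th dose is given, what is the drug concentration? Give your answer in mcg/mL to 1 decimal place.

f = (1/2)^(τ/t½) = (1/2)^(18/12) ≈ 0.3536.
C₀ = D/Vd = 1554/60 ≈ 25.900 mcg/mL.
Before the 4th dose, 3 doses have been given. Superposition: Cmin = C₀·(f + f² + … + f^3).
≈ 25.900 × (0.3536 + 0.1250 + 0.0442) ≈ 25.900 × 0.5228 ≈ 13.541 mcg/mL.

13.5 mcg/mL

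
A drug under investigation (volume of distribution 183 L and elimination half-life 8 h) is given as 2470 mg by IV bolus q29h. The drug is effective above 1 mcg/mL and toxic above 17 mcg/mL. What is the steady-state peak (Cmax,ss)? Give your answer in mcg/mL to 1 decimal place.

Over one 29-h interval, 29/8 ≈ 3.625 half-lives elapse, leaving f ≈ 0.0811 of each dose.
At steady state, accumulation factor R = 1/(1 − e^(−kτ)) ≈ 1.0883.
Each bolus raises the concentration by D/Vd = 2470/183 ≈ 13.497 mcg/mL.
Cmax,ss = C₀/(1 − f) ≈ 13.497/0.9189 ≈ 14.688 mcg/mL.
Peak 14.7 mcg/mL vs MTC 17 mcg/mL: below toxic threshold.

14.7 mcg/mL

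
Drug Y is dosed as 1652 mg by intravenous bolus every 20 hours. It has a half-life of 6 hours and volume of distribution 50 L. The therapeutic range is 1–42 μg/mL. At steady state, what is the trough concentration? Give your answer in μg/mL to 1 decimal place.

3.6 μg/mL

k = ln2/t½ = ln2/6 ≈ 0.115525 h⁻¹; fraction remaining f = e^(−kτ) = e^(−0.115525×20) ≈ 0.0992.
Accumulation ratio R = 1/(1 − f) ≈ 1/0.9008 ≈ 1.1101.
Single-dose peak C₀ = D/Vd = 1652/50 ≈ 33.040 μg/mL.
Cmax,ss = C₀/(1 − f) ≈ 33.040/0.9008 ≈ 36.679 μg/mL.
Steady-state trough Cmin,ss = Cmax,ss·f ≈ 36.679 × 0.0992 ≈ 3.639 μg/mL.
Trough 3.6 μg/mL vs MEC 1 μg/mL: adequate.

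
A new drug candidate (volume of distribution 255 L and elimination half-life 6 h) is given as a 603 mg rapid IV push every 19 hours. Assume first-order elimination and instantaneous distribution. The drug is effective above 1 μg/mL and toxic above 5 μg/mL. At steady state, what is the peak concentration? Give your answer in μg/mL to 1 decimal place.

2.7 μg/mL

Over one 19-h interval, 19/6 ≈ 3.1667 half-lives elapse, leaving f ≈ 0.1114 of each dose.
Accumulation ratio R = 1/(1 − f) ≈ 1/0.8886 ≈ 1.1254.
Each bolus raises the concentration by D/Vd = 603/255 ≈ 2.365 μg/mL.
Steady-state peak Cmax,ss = C₀·R ≈ 2.365 × 1.1254 ≈ 2.662 μg/mL.
Peak 2.7 μg/mL vs MTC 5 μg/mL: below toxic threshold.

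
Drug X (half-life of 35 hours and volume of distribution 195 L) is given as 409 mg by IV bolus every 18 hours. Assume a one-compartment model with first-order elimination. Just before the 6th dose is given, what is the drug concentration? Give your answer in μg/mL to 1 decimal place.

4.1 μg/mL

f = (1/2)^(τ/t½) = (1/2)^(18/35) ≈ 0.7001.
C₀ = D/Vd = 409/195 ≈ 2.097 μg/mL.
Before the 6th dose, 5 doses have been given. Superposition: Cmin = C₀·(f + f² + … + f^5).
≈ 2.097 × (0.7001 + 0.4901 + 0.3431 + 0.2402 + 0.1682) ≈ 2.097 × 1.9417 ≈ 4.072 μg/mL.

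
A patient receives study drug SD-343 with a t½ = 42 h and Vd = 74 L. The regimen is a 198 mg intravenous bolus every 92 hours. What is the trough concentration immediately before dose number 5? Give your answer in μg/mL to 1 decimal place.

f = (1/2)^(τ/t½) = (1/2)^(92/42) ≈ 0.2191.
C₀ = D/Vd = 198/74 ≈ 2.676 μg/mL.
Before the 5th dose, 4 doses have been given. Superposition: Cmin = C₀·(f + f² + … + f^4).
≈ 2.676 × (0.2191 + 0.0480 + 0.0105 + 0.0023) ≈ 2.676 × 0.2799 ≈ 0.749 μg/mL.

0.7 μg/mL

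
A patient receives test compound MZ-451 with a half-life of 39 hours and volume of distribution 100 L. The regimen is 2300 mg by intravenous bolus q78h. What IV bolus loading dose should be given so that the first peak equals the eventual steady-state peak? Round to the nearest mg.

f = (1/2)^(78/39) ≈ 0.250000; accumulation ratio R = 1/(1−f) ≈ 1.33333.
Loading dose to hit Cmax,ss on first dose: D_load = D_maint·R ≈ 2300 × 1.33333 ≈ 3066.66 mg.

3067 mg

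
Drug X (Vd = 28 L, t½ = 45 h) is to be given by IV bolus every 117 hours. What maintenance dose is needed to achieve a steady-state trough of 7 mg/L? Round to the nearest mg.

τ/t½ = 117/45 ≈ 2.6, so f = (1/2)^(117/45) ≈ 0.164938.
Cmin,ss = (D/Vd)·f/(1−f), so D = Cmin,ss·Vd·(1−f)/f.
D = 7 × 28 × (1−f)/f ≈ 7 × 28 × 5.06288 ≈ 992.32 mg.

992 mg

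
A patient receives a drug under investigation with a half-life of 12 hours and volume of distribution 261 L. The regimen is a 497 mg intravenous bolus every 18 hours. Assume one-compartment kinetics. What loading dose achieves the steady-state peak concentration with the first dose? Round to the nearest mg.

f = (1/2)^(18/12) ≈ 0.353553; accumulation ratio R = 1/(1−f) ≈ 1.54692.
Loading dose to hit Cmax,ss on first dose: D_load = D_maint·R ≈ 497 × 1.54692 ≈ 768.82 mg.

769 mg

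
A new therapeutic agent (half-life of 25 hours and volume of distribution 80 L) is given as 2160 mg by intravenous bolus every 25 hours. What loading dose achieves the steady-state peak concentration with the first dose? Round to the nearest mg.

4320 mg

f = (1/2)^(25/25) ≈ 0.500000; accumulation ratio R = 1/(1−f) ≈ 2.00000.
Loading dose to hit Cmax,ss on first dose: D_load = D_maint·R ≈ 2160 × 2.00000 ≈ 4320.00 mg.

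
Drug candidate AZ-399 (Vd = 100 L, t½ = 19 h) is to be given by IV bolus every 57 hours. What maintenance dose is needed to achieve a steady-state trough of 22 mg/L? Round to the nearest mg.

15400 mg

τ/t½ = 57/19 ≈ 3, so f = (1/2)^(57/19) ≈ 0.125000.
Cmin,ss = (D/Vd)·f/(1−f), so D = Cmin,ss·Vd·(1−f)/f.
D = 22 × 100 × (1−f)/f ≈ 22 × 100 × 7.00000 ≈ 15400.00 mg.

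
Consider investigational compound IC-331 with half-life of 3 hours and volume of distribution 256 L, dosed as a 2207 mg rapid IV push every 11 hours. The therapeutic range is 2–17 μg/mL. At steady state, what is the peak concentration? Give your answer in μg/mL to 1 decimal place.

Over one 11-h interval, 11/3 ≈ 3.6667 half-lives elapse, leaving f ≈ 0.0787 of each dose.
Accumulation ratio R = 1/(1 − f) ≈ 1/0.9213 ≈ 1.0854.
Each bolus raises the concentration by D/Vd = 2207/256 ≈ 8.621 μg/mL.
Cmax,ss = C₀/(1 − f) ≈ 8.621/0.9213 ≈ 9.357 μg/mL.
Peak 9.4 μg/mL vs MTC 17 μg/mL: below toxic threshold.

9.4 μg/mL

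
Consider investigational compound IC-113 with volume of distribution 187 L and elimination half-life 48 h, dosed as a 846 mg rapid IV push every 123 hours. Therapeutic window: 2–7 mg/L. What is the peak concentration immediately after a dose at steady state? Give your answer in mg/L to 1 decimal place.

Over one 123-h interval, 123/48 ≈ 2.5625 half-lives elapse, leaving f ≈ 0.1693 of each dose.
At steady state, accumulation factor R = 1/(1 − e^(−kτ)) ≈ 1.2038.
Each bolus raises the concentration by D/Vd = 846/187 ≈ 4.524 mg/L.
Steady-state peak Cmax,ss = C₀·R ≈ 4.524 × 1.2038 ≈ 5.446 mg/L.
Peak 5.4 mg/L vs MTC 7 mg/L: below toxic threshold.

5.4 mg/L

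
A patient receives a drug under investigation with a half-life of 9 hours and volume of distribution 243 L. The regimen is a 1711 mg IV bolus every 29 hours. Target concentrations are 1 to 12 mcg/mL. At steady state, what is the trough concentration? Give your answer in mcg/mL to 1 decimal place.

Over one 29-h interval, 29/9 ≈ 3.2222 half-lives elapse, leaving f ≈ 0.1072 of each dose.
Accumulation ratio R = 1/(1 − f) ≈ 1/0.8928 ≈ 1.1201.
Single-dose peak C₀ = D/Vd = 1711/243 ≈ 7.041 mcg/mL.
Steady-state peak Cmax,ss = C₀·R ≈ 7.041 × 1.1201 ≈ 7.887 mcg/mL.
Steady-state trough Cmin,ss = Cmax,ss·f ≈ 7.887 × 0.1072 ≈ 0.845 mcg/mL.
Trough 0.8 mcg/mL vs MEC 1 mcg/mL: subtherapeutic.

0.8 mcg/mL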